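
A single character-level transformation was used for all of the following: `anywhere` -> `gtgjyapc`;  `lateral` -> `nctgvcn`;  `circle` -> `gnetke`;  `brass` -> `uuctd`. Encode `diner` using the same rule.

The output letters match the input read backwards, each shifted +2: anywhere reversed is erehwyna. Read the word backwards and shift each letter +2.
Applying it to diner: reverse → renid; then shift: r+2=t, e+2=g, n+2=p, i+2=k, d+2=f.

tgpkf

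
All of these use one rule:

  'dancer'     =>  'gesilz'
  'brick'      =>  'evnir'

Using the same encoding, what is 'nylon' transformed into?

qcquu

Each letter shifts forward by (position + 3), i.e. 3, 4, 5, … — the shift grows by one for each successive letter.
On nylon: n+3=q, y+4=c, l+5=q, o+6=u, n+7=u.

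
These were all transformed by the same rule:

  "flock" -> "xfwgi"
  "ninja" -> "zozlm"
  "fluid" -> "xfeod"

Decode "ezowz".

union

f(5)→x(23) and l(11)→f(5) fit y≡23x+12 (mod 26); the inverse of 23 mod 26 is 17. Treating letters as 0–25, the rule is x ↦ 23x + 12 (mod 26).
Decoding ezowz: e(4)→17·(4−12)≡20=u; z(25)→17·(25−12)≡13=n; o(14)→17·(14−12)≡8=i; w(22)→17·(22−12)≡14=o; z(25)→17·(25−12)≡13=n (all mod 26).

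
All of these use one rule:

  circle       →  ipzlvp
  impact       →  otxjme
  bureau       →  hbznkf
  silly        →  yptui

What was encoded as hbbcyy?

In circle: c→i is +6, i→p is +7, r→z is +8, c→l is +9 — the shift increases by 1 each position. The shift increases by 1 at each position, starting from +6: 6, 7, 8, ….
Decoding hbbcyy: h−6=b, b−7=u, b−8=t, c−9=t, y−10=o, y−11=n.

button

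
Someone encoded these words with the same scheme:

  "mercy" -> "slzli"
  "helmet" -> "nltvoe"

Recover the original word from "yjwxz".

scoop

In mercy: m→s is +6, e→l is +7, r→z is +8, c→l is +9 — the shift increases by 1 each position. The shift increases by 1 at each position, starting from +6: 6, 7, 8, ….
Decoding yjwxz: y−6=s, j−7=c, w−8=o, x−9=o, z−10=p.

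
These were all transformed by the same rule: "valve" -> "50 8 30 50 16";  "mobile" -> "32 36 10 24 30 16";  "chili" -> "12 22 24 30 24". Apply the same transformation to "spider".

The formula is n = 2×(alphabet index, a=1) + 6.
For spider: s=19→44, p=16→38, i=9→24, d=4→14, e=5→16, r=18→42.

44 38 24 14 16 42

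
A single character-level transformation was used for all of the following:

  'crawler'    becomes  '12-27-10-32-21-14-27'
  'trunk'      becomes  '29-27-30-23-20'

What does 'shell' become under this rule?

28-17-14-21-21

c is letter #3 and maps to 12: an offset of 9. The number is (letter's place in the alphabet, a=1) + 9.
On shell: s=19→28, h=8→17, e=5→14, l=12→21, l=12→21.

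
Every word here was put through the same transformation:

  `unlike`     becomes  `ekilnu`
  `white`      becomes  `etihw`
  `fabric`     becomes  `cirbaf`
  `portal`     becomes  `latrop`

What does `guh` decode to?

hug

It's just the letters in reverse order.
Undoing it on guh: then reverse → hug.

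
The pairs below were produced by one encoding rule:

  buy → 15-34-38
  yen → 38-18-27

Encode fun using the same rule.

19-34-27

b is letter #2 and maps to 15: an offset of 13. The number is (letter's place in the alphabet, a=1) + 13.
For fun: f=6→19, u=21→34, n=14→27.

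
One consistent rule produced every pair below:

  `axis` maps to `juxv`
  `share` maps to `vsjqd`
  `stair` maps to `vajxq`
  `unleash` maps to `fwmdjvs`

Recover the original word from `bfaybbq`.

outdoor

a(0)→j(9) and x(23)→u(20) fit y≡5x+9 (mod 26); the inverse of 5 mod 26 is 21. Each letter's alphabet position (a=0..z=25) is mapped through 5·x+9 mod 26 — an affine cipher.
Undoing it on bfaybbq: b(1)→21·(1−9)≡14=o; f(5)→21·(5−9)≡20=u; a(0)→21·(0−9)≡19=t; y(24)→21·(24−9)≡3=d; b(1)→21·(1−9)≡14=o; b(1)→21·(1−9)≡14=o; q(16)→21·(16−9)≡17=r (all mod 26).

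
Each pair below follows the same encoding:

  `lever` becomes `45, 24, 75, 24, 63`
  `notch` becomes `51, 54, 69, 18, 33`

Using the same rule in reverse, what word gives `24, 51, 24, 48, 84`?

Each letter becomes 3×(its alphabet position, a=1..z=26) + 9.
Undoing it on 24, 51, 24, 48, 84: 24→(24−9)÷3=5=e, 51→(51−9)÷3=14=n, 24→(24−9)÷3=5=e, 48→(48−9)÷3=13=m, 84→(84−9)÷3=25=y.

enemy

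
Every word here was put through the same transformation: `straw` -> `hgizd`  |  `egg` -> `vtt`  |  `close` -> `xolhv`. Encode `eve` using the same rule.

This is the alphabet-reversal cipher (Atbash): a becomes z, b becomes y, etc.
For eve: e↔v, v↔e, e↔v.

vev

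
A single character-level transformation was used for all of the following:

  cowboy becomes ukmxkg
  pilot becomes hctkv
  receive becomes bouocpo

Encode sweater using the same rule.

ymoavob

c(2)→u(20) and o(14)→k(10) fit y≡23x+0 (mod 26); the inverse of 23 mod 26 is 17. Each letter's alphabet position (a=0..z=25) is mapped through 23·x+0 mod 26 — an affine cipher.
On sweater: s(18)→23·18+0≡24=y; w(22)→23·22+0≡12=m; e(4)→23·4+0≡14=o; a(0)→23·0+0≡0=a; t(19)→23·19+0≡21=v; e(4)→23·4+0≡14=o; r(17)→23·17+0≡1=b (all mod 26).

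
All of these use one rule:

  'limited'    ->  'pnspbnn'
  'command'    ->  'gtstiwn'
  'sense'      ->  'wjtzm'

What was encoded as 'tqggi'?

plaza

In limited: l→p is +4, i→n is +5, m→s is +6, i→p is +7 — the shift increases by 1 each position. The shift increases by 1 at each position, starting from +4: 4, 5, 6, ….
Reversing it on tqggi: t−4=p, q−5=l, g−6=a, g−7=z, i−8=a.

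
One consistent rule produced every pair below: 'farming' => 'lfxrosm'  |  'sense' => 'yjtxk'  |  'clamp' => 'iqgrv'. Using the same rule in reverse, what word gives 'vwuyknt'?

protein

Shifts by position in farming: pos 0: f→l (+6), pos 1: a→f (+5), pos 2: r→x (+6), pos 3: m→r (+5) — repeating every 2. It's a Vigenère-style cipher with numeric key [6,5]: position i shifts by key[i mod 2].
Undoing it on vwuyknt: v−6=p, w−5=r, u−6=o, y−5=t, k−6=e, n−5=i, t−6=n.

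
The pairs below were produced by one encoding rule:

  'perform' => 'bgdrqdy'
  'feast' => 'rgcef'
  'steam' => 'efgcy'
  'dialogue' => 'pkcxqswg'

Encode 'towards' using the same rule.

fqicdpe

The shift depends on letter class: consonant p→b is +12, but vowel e→g is +2. Two shifts are in play — +2 for a/e/i/o/u, +12 for every other letter.
Applying it to towards: t(cons)+12=f, o(vowel)+2=q, w(cons)+12=i, a(vowel)+2=c, r(cons)+12=d, d(cons)+12=p, s(cons)+12=e.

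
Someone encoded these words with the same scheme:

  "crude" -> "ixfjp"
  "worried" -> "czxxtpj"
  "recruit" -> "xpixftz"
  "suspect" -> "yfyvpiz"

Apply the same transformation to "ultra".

Two shifts are in play — +11 for a/e/i/o/u, +6 for every other letter.
On ultra: u(vowel)+11=f, l(cons)+6=r, t(cons)+6=z, r(cons)+6=x, a(vowel)+11=l.

frzxl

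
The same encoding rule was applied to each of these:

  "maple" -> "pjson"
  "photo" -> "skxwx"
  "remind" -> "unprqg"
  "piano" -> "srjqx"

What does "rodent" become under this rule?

uxgnqw

The rule splits by letter class: vowels +9, consonants +3.
For rodent: r(cons)+3=u, o(vowel)+9=x, d(cons)+3=g, e(vowel)+9=n, n(cons)+3=q, t(cons)+3=w.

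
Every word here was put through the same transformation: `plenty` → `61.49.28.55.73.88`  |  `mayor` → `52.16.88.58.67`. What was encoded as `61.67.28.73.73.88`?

p(#16)→61 and l(#12)→49: differences scale by 3, so n = 3·pos + 13. Each letter becomes 3×(its alphabet position, a=1..z=26) + 13.
Decoding 61.67.28.73.73.88: 61→(61−13)÷3=16=p, 67→(67−13)÷3=18=r, 28→(28−13)÷3=5=e, 73→(73−13)÷3=20=t, 73→(73−13)÷3=20=t, 88→(88−13)÷3=25=y.

pretty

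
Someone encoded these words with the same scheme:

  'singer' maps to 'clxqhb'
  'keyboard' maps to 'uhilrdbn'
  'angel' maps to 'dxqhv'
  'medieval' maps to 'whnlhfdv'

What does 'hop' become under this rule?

rrz

The shift depends on letter class: consonant s→c is +10, but vowel i→l is +3. The rule splits by letter class: vowels +3, consonants +10.
For hop: h(cons)+10=r, o(vowel)+3=r, p(cons)+10=z.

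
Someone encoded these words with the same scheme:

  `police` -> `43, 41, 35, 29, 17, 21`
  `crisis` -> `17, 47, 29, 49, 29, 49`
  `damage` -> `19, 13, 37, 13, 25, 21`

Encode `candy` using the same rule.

17, 13, 39, 19, 61

p(#16)→43 and o(#15)→41: differences scale by 2, so n = 2·pos + 11. Each letter becomes 2×(its alphabet position, a=1..z=26) + 11.
Applying it to candy: c=3→17, a=1→13, n=14→39, d=4→19, y=25→61.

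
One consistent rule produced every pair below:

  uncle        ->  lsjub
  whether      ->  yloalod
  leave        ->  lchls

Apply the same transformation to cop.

wvj

The output letters match the input read backwards, each shifted +7: uncle reversed is elcnu. Two steps: reverse the string, then apply a Caesar shift of +7.
For cop: reverse → poc; then shift: p+7=w, o+7=v, c+7=j.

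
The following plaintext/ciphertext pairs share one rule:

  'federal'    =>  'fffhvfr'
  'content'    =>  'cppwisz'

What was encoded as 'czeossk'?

In federal: f→f is +0, e→f is +1, d→f is +2, e→h is +3 — the shift increases by 1 each position. Letter i (0-indexed) is shifted by i+0, so successive shifts are 0, 1, 2, ….
Reversing it on czeossk: c−0=c, z−1=y, e−2=c, o−3=l, s−4=o, s−5=n, k−6=e.

cyclone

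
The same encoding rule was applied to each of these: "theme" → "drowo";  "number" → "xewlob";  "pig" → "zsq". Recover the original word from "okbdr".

earth

Compare letters: t→d is +10, h→r is +10, e→o is +10 — a constant shift. Every letter moves 10 places later in the alphabet, wrapping around z→a.
Reversing it on okbdr: o−10=e, k−10=a, b−10=r, d−10=t, r−10=h.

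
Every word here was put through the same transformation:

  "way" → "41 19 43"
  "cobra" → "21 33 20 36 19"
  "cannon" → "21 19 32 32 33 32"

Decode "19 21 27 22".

The number is (letter's place in the alphabet, a=1) + 18.
Reversing it on 19 21 27 22: 19→(19−18)÷1=1=a, 21→(21−18)÷1=3=c, 27→(27−18)÷1=9=i, 22→(22−18)÷1=4=d.

acid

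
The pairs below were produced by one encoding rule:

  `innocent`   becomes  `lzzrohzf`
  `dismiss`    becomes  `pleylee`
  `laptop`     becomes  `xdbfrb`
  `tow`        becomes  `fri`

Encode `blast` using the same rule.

The shift depends on letter class: consonant n→z is +12, but vowel i→l is +3. Two shifts are in play — +3 for a/e/i/o/u, +12 for every other letter.
Applying it to blast: b(cons)+12=n, l(cons)+12=x, a(vowel)+3=d, s(cons)+12=e, t(cons)+12=f.

nxdef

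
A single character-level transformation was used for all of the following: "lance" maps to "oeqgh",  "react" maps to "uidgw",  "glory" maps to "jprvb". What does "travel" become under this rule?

Shifts by position in lance: pos 0: l→o (+3), pos 1: a→e (+4), pos 2: n→q (+3), pos 3: c→g (+4) — repeating every 2. A repeating key of period 2 is used — shifts +3, +4 over and over.
Applying it to travel: t+3=w, r+4=v, a+3=d, v+4=z, e+3=h, l+4=p.

wvdzhp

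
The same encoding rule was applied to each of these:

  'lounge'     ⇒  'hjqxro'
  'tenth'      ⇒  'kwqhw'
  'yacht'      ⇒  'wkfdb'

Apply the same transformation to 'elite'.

hwloh

Read the word backwards and shift each letter +3.
For elite: reverse → etile; then shift: e+3=h, t+3=w, i+3=l, l+3=o, e+3=h.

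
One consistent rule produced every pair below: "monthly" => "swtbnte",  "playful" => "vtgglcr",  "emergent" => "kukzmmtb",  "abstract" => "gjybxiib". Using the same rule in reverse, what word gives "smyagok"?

Shifts by position in monthly: pos 0: m→s (+6), pos 1: o→w (+8), pos 2: n→t (+6), pos 3: t→b (+8) — repeating every 2. The shifts repeat in a cycle of length 2: positions 0,1,… shift by +6, +8, then the pattern repeats.
Decoding smyagok: s−6=m, m−8=e, y−6=s, a−8=s, g−6=a, o−8=g, k−6=e.

message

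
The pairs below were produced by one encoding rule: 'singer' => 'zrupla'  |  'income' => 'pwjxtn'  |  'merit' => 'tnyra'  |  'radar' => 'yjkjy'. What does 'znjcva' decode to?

sector

Shifts by position in singer: pos 0: s→z (+7), pos 1: i→r (+9), pos 2: n→u (+7), pos 3: g→p (+9) — repeating every 2. The shifts repeat in a cycle of length 2: positions 0,1,… shift by +7, +9, then the pattern repeats.
Reversing it on znjcva: z−7=s, n−9=e, j−7=c, c−9=t, v−7=o, a−9=r.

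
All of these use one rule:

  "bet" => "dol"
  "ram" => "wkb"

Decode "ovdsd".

title

Two steps: reverse the string, then apply a Caesar shift of +10.
Decoding ovdsd: shift back: o−10=e, v−10=l, d−10=t, s−10=i, d−10=t → eltit; then reverse → title.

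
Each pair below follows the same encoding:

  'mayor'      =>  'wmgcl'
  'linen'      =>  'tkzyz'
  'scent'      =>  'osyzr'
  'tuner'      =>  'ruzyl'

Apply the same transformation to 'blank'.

ptmzq

m(12)→w(22) and a(0)→m(12) fit y≡3x+12 (mod 26); the inverse of 3 mod 26 is 9. Each letter's alphabet position (a=0..z=25) is mapped through 3·x+12 mod 26 — an affine cipher.
On blank: b(1)→3·1+12≡15=p; l(11)→3·11+12≡19=t; a(0)→3·0+12≡12=m; n(13)→3·13+12≡25=z; k(10)→3·10+12≡16=q (all mod 26).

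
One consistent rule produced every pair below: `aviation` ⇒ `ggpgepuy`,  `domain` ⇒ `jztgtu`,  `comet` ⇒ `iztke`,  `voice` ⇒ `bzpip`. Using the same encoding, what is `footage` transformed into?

lzvzlnk

Shifts by position in aviation: pos 0: a→g (+6), pos 1: v→g (+11), pos 2: i→p (+7), pos 3: a→g (+6), pos 4: t→e (+11), pos 5: i→p (+7) — repeating every 3. The shifts repeat in a cycle of length 3: positions 0,1,… shift by +6, +11, +7, then the pattern repeats.
Applying it to footage: f+6=l, o+11=z, o+7=v, t+6=z, a+11=l, g+7=n, e+6=k.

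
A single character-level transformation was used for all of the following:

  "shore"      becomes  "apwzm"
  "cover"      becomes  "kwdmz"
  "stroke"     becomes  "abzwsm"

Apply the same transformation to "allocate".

ittwkibm

Compare letters: s→a is +8, h→p is +8, o→w is +8 — a constant shift. It's a constant shift of +8 (ROT8).
On allocate: a+8=i, l+8=t, l+8=t, o+8=w, c+8=k, a+8=i, t+8=b, e+8=m.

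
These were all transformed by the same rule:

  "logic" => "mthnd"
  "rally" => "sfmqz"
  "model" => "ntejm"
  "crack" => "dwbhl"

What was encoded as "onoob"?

ninja

It's a Vigenère-style cipher with numeric key [1,5]: position i shifts by key[i mod 2].
Reversing it on onoob: o−1=n, n−5=i, o−1=n, o−5=j, b−1=a.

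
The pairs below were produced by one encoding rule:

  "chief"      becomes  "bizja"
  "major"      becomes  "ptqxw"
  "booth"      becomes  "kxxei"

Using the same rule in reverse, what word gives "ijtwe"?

heart

c(2)→b(1) and h(7)→i(8) fit y≡17x+19 (mod 26); the inverse of 17 mod 26 is 23. Each letter's alphabet position (a=0..z=25) is mapped through 17·x+19 mod 26 — an affine cipher.
Undoing it on ijtwe: i(8)→23·(8−19)≡7=h; j(9)→23·(9−19)≡4=e; t(19)→23·(19−19)≡0=a; w(22)→23·(22−19)≡17=r; e(4)→23·(4−19)≡19=t (all mod 26).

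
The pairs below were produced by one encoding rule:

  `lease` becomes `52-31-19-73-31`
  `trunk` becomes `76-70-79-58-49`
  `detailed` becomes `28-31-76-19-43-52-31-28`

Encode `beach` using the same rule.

The formula is n = 3×(alphabet index, a=1) + 16.
On beach: b=2→22, e=5→31, a=1→19, c=3→25, h=8→40.

22-31-19-25-40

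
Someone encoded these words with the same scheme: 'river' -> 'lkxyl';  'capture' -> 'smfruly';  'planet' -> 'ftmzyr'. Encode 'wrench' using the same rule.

r(17)→l(11) and i(8)→k(10) fit y≡3x+12 (mod 26); the inverse of 3 mod 26 is 9. Each letter's alphabet position (a=0..z=25) is mapped through 3·x+12 mod 26 — an affine cipher.
Applying it to wrench: w(22)→3·22+12≡0=a; r(17)→3·17+12≡11=l; e(4)→3·4+12≡24=y; n(13)→3·13+12≡25=z; c(2)→3·2+12≡18=s; h(7)→3·7+12≡7=h (all mod 26).

alyzsh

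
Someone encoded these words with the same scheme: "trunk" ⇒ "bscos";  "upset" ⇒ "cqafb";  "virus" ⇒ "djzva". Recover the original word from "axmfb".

It's a Vigenère-style cipher with numeric key [8,1]: position i shifts by key[i mod 2].
Undoing it on axmfb: a−8=s, x−1=w, m−8=e, f−1=e, b−8=t.

sweet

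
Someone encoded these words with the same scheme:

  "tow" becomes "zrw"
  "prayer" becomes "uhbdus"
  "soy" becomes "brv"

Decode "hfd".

The output letters match the input read backwards, each shifted +3: tow reversed is wot. The word is reversed, then every letter is shifted forward by 3.
Undoing it on hfd: shift back: h−3=e, f−3=c, d−3=a → eca; then reverse → ace.

ace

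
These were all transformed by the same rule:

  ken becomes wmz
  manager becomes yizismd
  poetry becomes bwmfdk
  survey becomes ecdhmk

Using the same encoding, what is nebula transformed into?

zmncxi

Vowels shift forward by 8 and consonants shift forward by 12.
Applying it to nebula: n(cons)+12=z, e(vowel)+8=m, b(cons)+12=n, u(vowel)+8=c, l(cons)+12=x, a(vowel)+8=i.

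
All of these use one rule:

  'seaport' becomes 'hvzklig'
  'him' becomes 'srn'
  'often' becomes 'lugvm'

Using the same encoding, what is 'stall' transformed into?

Each pair mirrors across the alphabet (s↔h, e↔v, a↔z): positions sum to 25. Each letter is replaced by its mirror in the alphabet: a↔z, b↔y, c↔x, and so on (the Atbash cipher).
On stall: s↔h, t↔g, a↔z, l↔o, l↔o.

hgzoo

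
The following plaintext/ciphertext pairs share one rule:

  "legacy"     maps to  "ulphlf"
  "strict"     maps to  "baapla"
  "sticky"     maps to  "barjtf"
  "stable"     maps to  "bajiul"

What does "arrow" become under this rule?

jyavf

Shifts by position in legacy: pos 0: l→u (+9), pos 1: e→l (+7), pos 2: g→p (+9), pos 3: a→h (+7) — repeating every 2. The shifts repeat in a cycle of length 2: positions 0,1,… shift by +9, +7, then the pattern repeats.
Applying it to arrow: a+9=j, r+7=y, r+9=a, o+7=v, w+9=f.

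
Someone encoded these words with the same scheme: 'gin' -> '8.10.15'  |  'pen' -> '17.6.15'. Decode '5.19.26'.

g is letter #7 and maps to 8: an offset of 1. The number is (letter's place in the alphabet, a=1) + 1.
Undoing it on 5.19.26: 5→(5−1)÷1=4=d, 19→(19−1)÷1=18=r, 26→(26−1)÷1=25=y.

dry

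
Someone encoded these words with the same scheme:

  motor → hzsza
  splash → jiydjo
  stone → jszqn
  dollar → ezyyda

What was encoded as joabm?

m(12)→h(7) and o(14)→z(25) fit y≡9x+3 (mod 26); the inverse of 9 mod 26 is 3. This is an affine cipher: with a=0,…,z=25, each position x becomes (9x+3) mod 26.
Reversing it on joabm: j(9)→3·(9−3)≡18=s; o(14)→3·(14−3)≡7=h; a(0)→3·(0−3)≡17=r; b(1)→3·(1−3)≡20=u; m(12)→3·(12−3)≡1=b (all mod 26).

shrub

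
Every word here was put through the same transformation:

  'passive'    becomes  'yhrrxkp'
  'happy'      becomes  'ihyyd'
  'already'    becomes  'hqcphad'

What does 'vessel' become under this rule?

This is an affine cipher: with a=0,…,z=25, each position x becomes (15x+7) mod 26.
Applying it to vessel: v(21)→15·21+7≡10=k; e(4)→15·4+7≡15=p; s(18)→15·18+7≡17=r; s(18)→15·18+7≡17=r; e(4)→15·4+7≡15=p; l(11)→15·11+7≡16=q (all mod 26).

kprrpq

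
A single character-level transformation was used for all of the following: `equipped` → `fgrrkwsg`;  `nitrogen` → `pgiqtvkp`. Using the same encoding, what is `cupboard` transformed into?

The output letters match the input read backwards, each shifted +2: equipped reversed is deppiuqe. Two steps: reverse the string, then apply a Caesar shift of +2.
For cupboard: reverse → draobpuc; then shift: d+2=f, r+2=t, a+2=c, o+2=q, b+2=d, p+2=r, u+2=w, c+2=e.

ftcqdrwe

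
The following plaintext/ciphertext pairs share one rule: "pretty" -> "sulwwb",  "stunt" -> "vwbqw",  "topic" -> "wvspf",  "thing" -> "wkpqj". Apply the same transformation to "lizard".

Vowels shift forward by 7 and consonants shift forward by 3.
On lizard: l(cons)+3=o, i(vowel)+7=p, z(cons)+3=c, a(vowel)+7=h, r(cons)+3=u, d(cons)+3=g.

opchug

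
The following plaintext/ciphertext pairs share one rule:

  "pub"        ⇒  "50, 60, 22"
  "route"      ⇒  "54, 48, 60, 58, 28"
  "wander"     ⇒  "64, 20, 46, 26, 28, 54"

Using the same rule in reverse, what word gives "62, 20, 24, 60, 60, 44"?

Each letter becomes 2×(its alphabet position, a=1..z=26) + 18.
Reversing it on 62, 20, 24, 60, 60, 44: 62→(62−18)÷2=22=v, 20→(20−18)÷2=1=a, 24→(24−18)÷2=3=c, 60→(60−18)÷2=21=u, 60→(60−18)÷2=21=u, 44→(44−18)÷2=13=m.

vacuum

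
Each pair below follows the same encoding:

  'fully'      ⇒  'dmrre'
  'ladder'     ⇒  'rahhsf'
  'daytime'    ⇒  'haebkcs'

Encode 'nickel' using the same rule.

f(5)→d(3) and u(20)→m(12) fit y≡11x+0 (mod 26); the inverse of 11 mod 26 is 19. This is an affine cipher: with a=0,…,z=25, each position x becomes (11x+0) mod 26.
On nickel: n(13)→11·13+0≡13=n; i(8)→11·8+0≡10=k; c(2)→11·2+0≡22=w; k(10)→11·10+0≡6=g; e(4)→11·4+0≡18=s; l(11)→11·11+0≡17=r (all mod 26).

nkwgsr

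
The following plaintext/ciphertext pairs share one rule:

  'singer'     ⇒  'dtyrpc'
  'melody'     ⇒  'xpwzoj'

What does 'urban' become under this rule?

It's a constant shift of +11 (ROT11).
Applying it to urban: u+11=f, r+11=c, b+11=m, a+11=l, n+11=y.

fcmly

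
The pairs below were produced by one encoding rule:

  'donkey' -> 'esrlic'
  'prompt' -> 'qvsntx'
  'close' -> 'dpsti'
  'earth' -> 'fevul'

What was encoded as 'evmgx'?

drift

Shifts by position in donkey: pos 0: d→e (+1), pos 1: o→s (+4), pos 2: n→r (+4), pos 3: k→l (+1), pos 4: e→i (+4), pos 5: y→c (+4) — repeating every 3. The shifts repeat in a cycle of length 3: positions 0,1,… shift by +1, +4, +4, then the pattern repeats.
Reversing it on evmgx: e−1=d, v−4=r, m−4=i, g−1=f, x−4=t.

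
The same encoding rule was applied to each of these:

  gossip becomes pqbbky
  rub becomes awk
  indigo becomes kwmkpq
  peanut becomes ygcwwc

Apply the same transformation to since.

bkwlg

The shift depends on letter class: consonant g→p is +9, but vowel o→q is +2. Vowels shift forward by 2 and consonants shift forward by 9.
For since: s(cons)+9=b, i(vowel)+2=k, n(cons)+9=w, c(cons)+9=l, e(vowel)+2=g.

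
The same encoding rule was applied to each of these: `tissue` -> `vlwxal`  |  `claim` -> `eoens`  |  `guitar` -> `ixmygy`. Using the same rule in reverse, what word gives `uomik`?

In tissue: t→v is +2, i→l is +3, s→w is +4, s→x is +5 — the shift increases by 1 each position. The shift increases by 1 at each position, starting from +2: 2, 3, 4, ….
Undoing it on uomik: u−2=s, o−3=l, m−4=i, i−5=d, k−6=e.

slide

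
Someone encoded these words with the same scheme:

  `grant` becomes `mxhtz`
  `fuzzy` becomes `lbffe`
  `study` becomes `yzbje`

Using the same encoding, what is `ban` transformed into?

The shift depends on letter class: consonant g→m is +6, but vowel a→h is +7. Vowels shift forward by 7 and consonants shift forward by 6.
Applying it to ban: b(cons)+6=h, a(vowel)+7=h, n(cons)+6=t.

hht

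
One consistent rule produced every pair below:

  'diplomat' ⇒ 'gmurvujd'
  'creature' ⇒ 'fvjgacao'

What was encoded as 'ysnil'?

voice

In diplomat: d→g is +3, i→m is +4, p→u is +5, l→r is +6 — the shift increases by 1 each position. Each letter shifts forward by (position + 3), i.e. 3, 4, 5, … — the shift grows by one for each successive letter.
Decoding ysnil: y−3=v, s−4=o, n−5=i, i−6=c, l−7=e.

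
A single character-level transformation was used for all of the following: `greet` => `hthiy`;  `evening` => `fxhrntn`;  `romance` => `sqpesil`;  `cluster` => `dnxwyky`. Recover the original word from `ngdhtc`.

meadow

Letter i (0-indexed) is shifted by i+1, so successive shifts are 1, 2, 3, ….
Undoing it on ngdhtc: n−1=m, g−2=e, d−3=a, h−4=d, t−5=o, c−6=w.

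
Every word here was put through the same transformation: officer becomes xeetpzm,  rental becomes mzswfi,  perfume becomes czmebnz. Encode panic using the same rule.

cfstp

This is an affine cipher: with a=0,…,z=25, each position x becomes (5x+5) mod 26.
Applying it to panic: p(15)→5·15+5≡2=c; a(0)→5·0+5≡5=f; n(13)→5·13+5≡18=s; i(8)→5·8+5≡19=t; c(2)→5·2+5≡15=p (all mod 26).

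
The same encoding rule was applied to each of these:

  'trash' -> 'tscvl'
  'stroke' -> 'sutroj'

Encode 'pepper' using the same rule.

pfrsiw

In trash: t→t is +0, r→s is +1, a→c is +2, s→v is +3 — the shift increases by 1 each position. Letter i (0-indexed) is shifted by i+0, so successive shifts are 0, 1, 2, ….
Applying it to pepper: p+0=p, e+1=f, p+2=r, p+3=s, e+4=i, r+5=w.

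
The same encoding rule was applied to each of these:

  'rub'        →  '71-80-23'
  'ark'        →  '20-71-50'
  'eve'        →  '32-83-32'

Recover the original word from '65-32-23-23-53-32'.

pebble

The formula is n = 3×(alphabet index, a=1) + 17.
Reversing it on 65-32-23-23-53-32: 65→(65−17)÷3=16=p, 32→(32−17)÷3=5=e, 23→(23−17)÷3=2=b, 23→(23−17)÷3=2=b, 53→(53−17)÷3=12=l, 32→(32−17)÷3=5=e.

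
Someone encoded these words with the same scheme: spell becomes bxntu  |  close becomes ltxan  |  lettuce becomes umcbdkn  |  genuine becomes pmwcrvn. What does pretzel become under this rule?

yznbimu

Shifts by position in spell: pos 0: s→b (+9), pos 1: p→x (+8), pos 2: e→n (+9), pos 3: l→t (+8) — repeating every 2. A repeating key of period 2 is used — shifts +9, +8 over and over.
On pretzel: p+9=y, r+8=z, e+9=n, t+8=b, z+9=i, e+8=m, l+9=u.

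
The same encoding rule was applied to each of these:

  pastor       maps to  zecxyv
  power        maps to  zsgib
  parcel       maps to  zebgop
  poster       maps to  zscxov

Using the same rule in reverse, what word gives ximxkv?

It's a Vigenère-style cipher with numeric key [10,4]: position i shifts by key[i mod 2].
Decoding ximxkv: x−10=n, i−4=e, m−10=c, x−4=t, k−10=a, v−4=r.

nectar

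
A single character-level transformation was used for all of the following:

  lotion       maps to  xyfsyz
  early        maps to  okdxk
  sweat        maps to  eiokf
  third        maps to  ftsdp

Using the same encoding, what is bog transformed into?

nys

The shift depends on letter class: consonant l→x is +12, but vowel o→y is +10. Two shifts are in play — +10 for a/e/i/o/u, +12 for every other letter.
On bog: b(cons)+12=n, o(vowel)+10=y, g(cons)+12=s.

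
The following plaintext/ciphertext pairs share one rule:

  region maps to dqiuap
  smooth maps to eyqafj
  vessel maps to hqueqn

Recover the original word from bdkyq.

prime

Shifts by position in region: pos 0: r→d (+12), pos 1: e→q (+12), pos 2: g→i (+2), pos 3: i→u (+12), pos 4: o→a (+12), pos 5: n→p (+2) — repeating every 3. A repeating key of period 3 is used — shifts +12, +12, +2 over and over.
Reversing it on bdkyq: b−12=p, d−12=r, k−2=i, y−12=m, q−12=e.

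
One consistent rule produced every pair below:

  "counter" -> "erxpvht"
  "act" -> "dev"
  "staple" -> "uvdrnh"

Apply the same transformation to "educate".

The shift depends on letter class: consonant c→e is +2, but vowel o→r is +3. Vowels shift forward by 3 and consonants shift forward by 2.
On educate: e(vowel)+3=h, d(cons)+2=f, u(vowel)+3=x, c(cons)+2=e, a(vowel)+3=d, t(cons)+2=v, e(vowel)+3=h.

hfxedvh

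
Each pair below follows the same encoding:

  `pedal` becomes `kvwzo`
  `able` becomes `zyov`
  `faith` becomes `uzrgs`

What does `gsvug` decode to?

Each pair mirrors across the alphabet (p↔k, e↔v, d↔w): positions sum to 25. This is the alphabet-reversal cipher (Atbash): a becomes z, b becomes y, etc.
Decoding gsvug: g↔t, s↔h, v↔e, u↔f, g↔t.

theft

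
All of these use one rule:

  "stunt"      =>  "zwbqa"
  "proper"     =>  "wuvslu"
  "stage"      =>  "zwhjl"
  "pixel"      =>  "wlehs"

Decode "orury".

honor

The shifts repeat in a cycle of length 2: positions 0,1,… shift by +7, +3, then the pattern repeats.
Decoding orury: o−7=h, r−3=o, u−7=n, r−3=o, y−7=r.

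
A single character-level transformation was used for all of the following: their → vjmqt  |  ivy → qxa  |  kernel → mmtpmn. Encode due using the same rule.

fcm

The shift depends on letter class: consonant t→v is +2, but vowel e→m is +8. Two shifts are in play — +8 for a/e/i/o/u, +2 for every other letter.
For due: d(cons)+2=f, u(vowel)+8=c, e(vowel)+8=m.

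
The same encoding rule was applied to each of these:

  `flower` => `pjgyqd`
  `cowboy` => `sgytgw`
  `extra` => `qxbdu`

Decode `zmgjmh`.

violin

f(5)→p(15) and l(11)→j(9) fit y≡25x+20 (mod 26); the inverse of 25 mod 26 is 25. Each letter's alphabet position (a=0..z=25) is mapped through 25·x+20 mod 26 — an affine cipher.
Decoding zmgjmh: z(25)→25·(25−20)≡21=v; m(12)→25·(12−20)≡8=i; g(6)→25·(6−20)≡14=o; j(9)→25·(9−20)≡11=l; m(12)→25·(12−20)≡8=i; h(7)→25·(7−20)≡13=n (all mod 26).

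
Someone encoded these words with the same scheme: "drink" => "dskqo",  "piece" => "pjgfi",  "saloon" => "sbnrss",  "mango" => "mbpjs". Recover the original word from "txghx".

tweet

In drink: d→d is +0, r→s is +1, i→k is +2, n→q is +3 — the shift increases by 1 each position. Each letter shifts forward by its position index (0, 1, 2, …) — the shift grows by one for each successive letter.
Reversing it on txghx: t−0=t, x−1=w, g−2=e, h−3=e, x−4=t.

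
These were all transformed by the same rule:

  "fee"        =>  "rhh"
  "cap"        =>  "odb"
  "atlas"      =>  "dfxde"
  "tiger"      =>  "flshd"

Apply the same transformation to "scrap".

Vowels shift forward by 3 and consonants shift forward by 12.
For scrap: s(cons)+12=e, c(cons)+12=o, r(cons)+12=d, a(vowel)+3=d, p(cons)+12=b.

eoddb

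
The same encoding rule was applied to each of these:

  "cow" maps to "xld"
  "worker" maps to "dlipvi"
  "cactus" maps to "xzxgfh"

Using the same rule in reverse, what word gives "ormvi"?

liner

Letters are reflected about the middle of the alphabet (position → 25−position): Atbash.
Undoing it on ormvi: o↔l, r↔i, m↔n, v↔e, i↔r.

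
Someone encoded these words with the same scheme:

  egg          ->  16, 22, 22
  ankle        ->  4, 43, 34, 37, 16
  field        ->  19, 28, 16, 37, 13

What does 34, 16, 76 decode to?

Each letter becomes 3×(its alphabet position, a=1..z=26) + 1.
Reversing it on 34, 16, 76: 34→(34−1)÷3=11=k, 16→(16−1)÷3=5=e, 76→(76−1)÷3=25=y.

key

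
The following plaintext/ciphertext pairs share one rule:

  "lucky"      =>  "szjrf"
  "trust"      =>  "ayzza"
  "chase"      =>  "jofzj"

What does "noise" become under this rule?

utnzj

The rule splits by letter class: vowels +5, consonants +7.
For noise: n(cons)+7=u, o(vowel)+5=t, i(vowel)+5=n, s(cons)+7=z, e(vowel)+5=j.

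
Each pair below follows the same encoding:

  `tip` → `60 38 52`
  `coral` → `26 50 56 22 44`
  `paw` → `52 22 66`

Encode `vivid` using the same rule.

t(#20)→60 and i(#9)→38: differences scale by 2, so n = 2·pos + 20. With a=1..z=26, the number is 2·pos + 20.
Applying it to vivid: v=22→64, i=9→38, v=22→64, i=9→38, d=4→28.

64 38 64 38 28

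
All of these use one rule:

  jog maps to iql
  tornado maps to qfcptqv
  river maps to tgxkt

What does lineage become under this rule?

gicgpkn

Read the word backwards and shift each letter +2.
For lineage: reverse → egaenil; then shift: e+2=g, g+2=i, a+2=c, e+2=g, n+2=p, i+2=k, l+2=n.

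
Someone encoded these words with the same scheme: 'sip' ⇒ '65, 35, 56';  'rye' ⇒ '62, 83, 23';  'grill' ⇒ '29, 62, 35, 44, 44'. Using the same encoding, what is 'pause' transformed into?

56, 11, 71, 65, 23

s(#19)→65 and i(#9)→35: differences scale by 3, so n = 3·pos + 8. The formula is n = 3×(alphabet index, a=1) + 8.
For pause: p=16→56, a=1→11, u=21→71, s=19→65, e=5→23.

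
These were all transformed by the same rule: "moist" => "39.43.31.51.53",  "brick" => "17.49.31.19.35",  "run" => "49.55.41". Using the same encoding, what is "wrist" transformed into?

Each letter becomes 2×(its alphabet position, a=1..z=26) + 13.
On wrist: w=23→59, r=18→49, i=9→31, s=19→51, t=20→53.

59.49.31.51.53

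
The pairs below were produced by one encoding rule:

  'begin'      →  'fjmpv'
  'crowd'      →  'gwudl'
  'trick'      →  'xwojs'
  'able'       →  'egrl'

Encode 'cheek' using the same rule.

gmkls

The shift increases by 1 at each position, starting from +4: 4, 5, 6, ….
For cheek: c+4=g, h+5=m, e+6=k, e+7=l, k+8=s.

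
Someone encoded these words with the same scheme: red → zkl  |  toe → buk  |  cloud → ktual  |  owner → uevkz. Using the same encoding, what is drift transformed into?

Vowels shift forward by 6 and consonants shift forward by 8.
On drift: d(cons)+8=l, r(cons)+8=z, i(vowel)+6=o, f(cons)+8=n, t(cons)+8=b.

lzonb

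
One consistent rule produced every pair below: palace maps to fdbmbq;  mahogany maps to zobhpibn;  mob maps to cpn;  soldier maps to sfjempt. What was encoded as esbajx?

wizard

The output letters match the input read backwards, each shifted +1: palace reversed is ecalap. The word is reversed, then every letter is shifted forward by 1.
Decoding esbajx: shift back: e−1=d, s−1=r, b−1=a, a−1=z, j−1=i, x−1=w → draziw; then reverse → wizard.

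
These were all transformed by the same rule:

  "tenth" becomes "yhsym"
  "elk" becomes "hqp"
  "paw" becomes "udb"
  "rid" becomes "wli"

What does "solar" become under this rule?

Vowels shift forward by 3 and consonants shift forward by 5.
Applying it to solar: s(cons)+5=x, o(vowel)+3=r, l(cons)+5=q, a(vowel)+3=d, r(cons)+5=w.

xrqdw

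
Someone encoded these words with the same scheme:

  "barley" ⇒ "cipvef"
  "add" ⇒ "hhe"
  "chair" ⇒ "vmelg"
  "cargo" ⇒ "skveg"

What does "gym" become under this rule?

The output letters match the input read backwards, each shifted +4: barley reversed is yelrab. Two steps: reverse the string, then apply a Caesar shift of +4.
For gym: reverse → myg; then shift: m+4=q, y+4=c, g+4=k.

qck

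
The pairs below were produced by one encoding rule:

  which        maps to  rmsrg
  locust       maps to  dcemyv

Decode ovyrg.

The output letters match the input read backwards, each shifted +10: which reversed is hcihw. Read the word backwards and shift each letter +10.
Decoding ovyrg: shift back: o−10=e, v−10=l, y−10=o, r−10=h, g−10=w → elohw; then reverse → whole.

whole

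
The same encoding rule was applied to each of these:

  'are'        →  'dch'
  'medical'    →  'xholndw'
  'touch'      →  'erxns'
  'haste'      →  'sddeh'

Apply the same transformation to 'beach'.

The shift depends on letter class: consonant r→c is +11, but vowel a→d is +3. The rule splits by letter class: vowels +3, consonants +11.
On beach: b(cons)+11=m, e(vowel)+3=h, a(vowel)+3=d, c(cons)+11=n, h(cons)+11=s.

mhdns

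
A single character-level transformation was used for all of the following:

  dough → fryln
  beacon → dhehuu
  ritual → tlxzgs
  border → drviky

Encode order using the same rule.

quhjx

In dough: d→f is +2, o→r is +3, u→y is +4, g→l is +5 — the shift increases by 1 each position. Letter i (0-indexed) is shifted by i+2, so successive shifts are 2, 3, 4, ….
For order: o+2=q, r+3=u, d+4=h, e+5=j, r+6=x.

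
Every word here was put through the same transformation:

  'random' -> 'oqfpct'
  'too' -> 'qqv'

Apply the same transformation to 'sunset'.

vgupwu

Read the word backwards and shift each letter +2.
Applying it to sunset: reverse → tesnus; then shift: t+2=v, e+2=g, s+2=u, n+2=p, u+2=w, s+2=u.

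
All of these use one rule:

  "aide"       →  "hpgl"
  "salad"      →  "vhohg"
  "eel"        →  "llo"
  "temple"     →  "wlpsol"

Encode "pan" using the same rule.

shq

Two shifts are in play — +7 for a/e/i/o/u, +3 for every other letter.
For pan: p(cons)+3=s, a(vowel)+7=h, n(cons)+3=q.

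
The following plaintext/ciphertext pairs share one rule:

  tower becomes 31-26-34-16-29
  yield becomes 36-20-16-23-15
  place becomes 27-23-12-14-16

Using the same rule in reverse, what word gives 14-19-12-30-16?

chase

t is letter #20 and maps to 31: an offset of 11. The number is (letter's place in the alphabet, a=1) + 11.
Decoding 14-19-12-30-16: 14→(14−11)÷1=3=c, 19→(19−11)÷1=8=h, 12→(12−11)÷1=1=a, 30→(30−11)÷1=19=s, 16→(16−11)÷1=5=e.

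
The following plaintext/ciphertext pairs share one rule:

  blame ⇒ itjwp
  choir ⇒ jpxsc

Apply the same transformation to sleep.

Letter i (0-indexed) is shifted by i+7, so successive shifts are 7, 8, 9, ….
On sleep: s+7=z, l+8=t, e+9=n, e+10=o, p+11=a.

ztnoa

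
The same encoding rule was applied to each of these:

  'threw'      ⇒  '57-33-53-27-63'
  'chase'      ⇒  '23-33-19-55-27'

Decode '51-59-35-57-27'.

t(#20)→57 and h(#8)→33: differences scale by 2, so n = 2·pos + 17. The formula is n = 2×(alphabet index, a=1) + 17.
Decoding 51-59-35-57-27: 51→(51−17)÷2=17=q, 59→(59−17)÷2=21=u, 35→(35−17)÷2=9=i, 57→(57−17)÷2=20=t, 27→(27−17)÷2=5=e.

quite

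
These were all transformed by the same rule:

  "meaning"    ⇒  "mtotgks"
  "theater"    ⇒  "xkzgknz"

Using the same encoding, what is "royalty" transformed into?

ezrgeux

Two steps: reverse the string, then apply a Caesar shift of +6.
On royalty: reverse → ytlayor; then shift: y+6=e, t+6=z, l+6=r, a+6=g, y+6=e, o+6=u, r+6=x.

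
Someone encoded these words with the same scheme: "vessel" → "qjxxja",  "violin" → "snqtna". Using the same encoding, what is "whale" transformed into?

The output letters match the input read backwards, each shifted +5: vessel reversed is lessev. Read the word backwards and shift each letter +5.
For whale: reverse → elahw; then shift: e+5=j, l+5=q, a+5=f, h+5=m, w+5=b.

jqfmb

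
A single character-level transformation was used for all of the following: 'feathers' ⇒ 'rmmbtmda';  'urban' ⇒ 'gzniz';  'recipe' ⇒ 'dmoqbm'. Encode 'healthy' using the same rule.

Shifts by position in feathers: pos 0: f→r (+12), pos 1: e→m (+8), pos 2: a→m (+12), pos 3: t→b (+8) — repeating every 2. A repeating key of period 2 is used — shifts +12, +8 over and over.
On healthy: h+12=t, e+8=m, a+12=m, l+8=t, t+12=f, h+8=p, y+12=k.

tmmtfpk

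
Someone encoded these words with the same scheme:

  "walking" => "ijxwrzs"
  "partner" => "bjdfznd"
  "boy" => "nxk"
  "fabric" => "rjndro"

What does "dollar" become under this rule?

pxxxjd

Vowels shift forward by 9 and consonants shift forward by 12.
On dollar: d(cons)+12=p, o(vowel)+9=x, l(cons)+12=x, l(cons)+12=x, a(vowel)+9=j, r(cons)+12=d.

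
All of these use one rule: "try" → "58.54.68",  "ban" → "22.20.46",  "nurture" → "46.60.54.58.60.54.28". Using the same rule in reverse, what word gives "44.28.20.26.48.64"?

meadow

The formula is n = 2×(alphabet index, a=1) + 18.
Reversing it on 44.28.20.26.48.64: 44→(44−18)÷2=13=m, 28→(28−18)÷2=5=e, 20→(20−18)÷2=1=a, 26→(26−18)÷2=4=d, 48→(48−18)÷2=15=o, 64→(64−18)÷2=23=w.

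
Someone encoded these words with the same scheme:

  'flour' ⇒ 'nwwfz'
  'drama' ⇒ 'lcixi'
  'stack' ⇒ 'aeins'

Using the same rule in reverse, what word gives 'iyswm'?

Shifts by position in flour: pos 0: f→n (+8), pos 1: l→w (+11), pos 2: o→w (+8), pos 3: u→f (+11) — repeating every 2. It's a Vigenère-style cipher with numeric key [8,11]: position i shifts by key[i mod 2].
Decoding iyswm: i−8=a, y−11=n, s−8=k, w−11=l, m−8=e.

ankle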